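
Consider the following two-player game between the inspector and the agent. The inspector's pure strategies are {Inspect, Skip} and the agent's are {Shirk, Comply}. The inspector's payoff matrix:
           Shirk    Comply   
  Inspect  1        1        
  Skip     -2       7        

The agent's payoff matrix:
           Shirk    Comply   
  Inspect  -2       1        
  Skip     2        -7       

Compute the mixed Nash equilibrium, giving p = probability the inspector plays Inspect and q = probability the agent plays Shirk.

In a mixed equilibrium the agent is indifferent between Shirk and Comply; this condition fixes p.
  the agent's expected payoff from Shirk: p·(-2) + (1−p)·2 = -4p + 2
  the agent's expected payoff from Comply: p·1 + (1−p)·(-7) = 8p - 7
  -4p + 2 = 8p - 7  ⇒  -12p = -9  ⇒  p = 3/4.
For the inspector to be willing to mix, the inspector must be indifferent between Inspect and Skip, which pins down the agent's mix.
  the inspector's payoff from Inspect: q·1 + (1−q)·1 = 1
  the inspector's payoff from Skip: q·(-2) + (1−q)·7 = -9q + 7
  1 = -9q + 7  ⇒  9q = 6  ⇒  q = 2/3.

p = 3/4, q = 2/3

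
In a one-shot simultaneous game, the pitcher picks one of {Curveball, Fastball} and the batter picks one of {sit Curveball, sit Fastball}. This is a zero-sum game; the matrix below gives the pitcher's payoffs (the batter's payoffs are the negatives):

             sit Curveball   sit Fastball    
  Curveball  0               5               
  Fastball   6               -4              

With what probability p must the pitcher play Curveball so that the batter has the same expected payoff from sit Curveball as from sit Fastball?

p = 2/3

The pitcher's mix must leave the batter indifferent between sit Curveball and sit Fastball.
  the batter's expected payoff from sit Curveball: p·0 + (1−p)·(-6) = 6p - 6
  the batter's expected payoff from sit Fastball: p·(-5) + (1−p)·4 = -9p + 4
  6p - 6 = -9p + 4  ⇒  15p = 10  ⇒  p = 2/3.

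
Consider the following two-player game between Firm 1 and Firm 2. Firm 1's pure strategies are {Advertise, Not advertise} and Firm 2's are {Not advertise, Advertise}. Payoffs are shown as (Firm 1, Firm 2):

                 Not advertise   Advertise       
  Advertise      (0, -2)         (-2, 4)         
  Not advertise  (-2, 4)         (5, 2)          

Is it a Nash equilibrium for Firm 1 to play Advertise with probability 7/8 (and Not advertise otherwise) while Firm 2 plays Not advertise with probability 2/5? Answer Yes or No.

No

Given Firm 1's mix p = 7/8, Firm 2's payoff from Not advertise is -5/4 but from Advertise is 15/4. Firm 2 strictly prefers Advertise, so Firm 2 would not mix.
So the proposed profile is not a Nash equilibrium.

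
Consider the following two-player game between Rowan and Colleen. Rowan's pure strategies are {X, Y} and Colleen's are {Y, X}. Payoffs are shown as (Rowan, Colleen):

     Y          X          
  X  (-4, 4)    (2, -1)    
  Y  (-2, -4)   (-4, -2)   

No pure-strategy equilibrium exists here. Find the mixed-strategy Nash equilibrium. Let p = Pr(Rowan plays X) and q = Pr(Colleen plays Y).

p = 2/7, q = 3/4

Colleen's indifference between Y and X determines Rowan's mixing probability p:
  Colleen's expected payoff from Y: p·4 + (1−p)·(-4) = 8p - 4
  Colleen's expected payoff from X: p·(-1) + (1−p)·(-2) = p - 2
  8p - 4 = p - 2  ⇒  7p = 2  ⇒  p = 2/7.
Colleen's mix must leave Rowan indifferent between X and Y.
  Rowan's expected payoff from X: q·(-4) + (1−q)·2 = -6q + 2
  Rowan's expected payoff from Y: q·(-2) + (1−q)·(-4) = 2q - 4
  -6q + 2 = 2q - 4  ⇒  -8q = -6  ⇒  q = 3/4.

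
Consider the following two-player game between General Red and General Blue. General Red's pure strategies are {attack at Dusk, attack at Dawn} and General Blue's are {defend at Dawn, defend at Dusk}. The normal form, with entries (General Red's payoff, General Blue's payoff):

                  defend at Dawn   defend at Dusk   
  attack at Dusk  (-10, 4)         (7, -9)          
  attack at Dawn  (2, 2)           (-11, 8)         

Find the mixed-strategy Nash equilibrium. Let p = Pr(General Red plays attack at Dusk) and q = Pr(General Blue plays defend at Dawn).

Set General Blue's expected payoff from defend at Dawn equal to that from defend at Dusk:
  General Blue's expected payoff from defend at Dawn: p·4 + (1−p)·2 = 2p + 2
  General Blue's expected payoff from defend at Dusk: p·(-9) + (1−p)·8 = -17p + 8
  2p + 2 = -17p + 8  ⇒  19p = 6  ⇒  p = 6/19.
In a mixed equilibrium General Red is indifferent between attack at Dusk and attack at Dawn; this condition fixes q.
  General Red's payoff to attack at Dusk: q·(-10) + (1−q)·7 = -17q + 7
  General Red's payoff to attack at Dawn: q·2 + (1−q)·(-11) = 13q - 11
  -17q + 7 = 13q - 11  ⇒  -30q = -18  ⇒  q = 3/5.

p = 6/19, q = 3/5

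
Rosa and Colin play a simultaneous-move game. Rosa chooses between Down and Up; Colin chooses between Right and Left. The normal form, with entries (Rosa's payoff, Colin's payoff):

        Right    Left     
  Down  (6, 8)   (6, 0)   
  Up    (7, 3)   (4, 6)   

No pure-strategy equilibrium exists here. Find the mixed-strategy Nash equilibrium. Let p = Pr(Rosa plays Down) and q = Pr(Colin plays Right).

Colin's indifference between Right and Left determines Rosa's mixing probability p:
  Colin's expected payoff from Right: p·8 + (1−p)·3 = 5p + 3
  Colin's expected payoff from Left: p·0 + (1−p)·6 = -6p + 6
  5p + 3 = -6p + 6  ⇒  11p = 3  ⇒  p = 3/11.
Set Rosa's expected payoff from Down equal to that from Up:
  Rosa's expected payoff from Down: q·6 + (1−q)·6 = 6
  Rosa's expected payoff from Up: q·7 + (1−q)·4 = 3q + 4
  6 = 3q + 4  ⇒  -3q = -2  ⇒  q = 2/3.

p = 3/11, q = 2/3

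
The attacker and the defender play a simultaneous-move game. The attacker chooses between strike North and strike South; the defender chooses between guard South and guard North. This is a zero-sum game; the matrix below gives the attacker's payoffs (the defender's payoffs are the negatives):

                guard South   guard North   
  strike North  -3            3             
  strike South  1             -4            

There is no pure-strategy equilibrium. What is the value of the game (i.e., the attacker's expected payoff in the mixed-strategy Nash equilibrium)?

v = -9/11

Set the attacker's expected payoff from strike North equal to that from strike South:
  the attacker's payoff from strike North: q·(-3) + (1−q)·3 = -6q + 3
  the attacker's payoff from strike South: q·1 + (1−q)·(-4) = 5q - 4
  -6q + 3 = 5q - 4  ⇒  -11q = -7  ⇒  q = 7/11.
The value is the attacker's expected payoff against this mix (using strike North): (7/11)·(-3) + (4/11)·3 = -9/11.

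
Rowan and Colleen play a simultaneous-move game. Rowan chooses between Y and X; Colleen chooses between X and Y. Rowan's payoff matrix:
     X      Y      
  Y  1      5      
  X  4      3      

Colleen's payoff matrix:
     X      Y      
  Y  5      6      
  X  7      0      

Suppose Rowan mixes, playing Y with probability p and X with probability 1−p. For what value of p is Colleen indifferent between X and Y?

p = 7/8

Rowan's mix must leave Colleen indifferent between X and Y.
  Colleen's payoff from X: p·5 + (1−p)·7 = -2p + 7
  Colleen's payoff from Y: p·6 + (1−p)·0 = 6p
  -2p + 7 = 6p  ⇒  -8p = -7  ⇒  p = 7/8.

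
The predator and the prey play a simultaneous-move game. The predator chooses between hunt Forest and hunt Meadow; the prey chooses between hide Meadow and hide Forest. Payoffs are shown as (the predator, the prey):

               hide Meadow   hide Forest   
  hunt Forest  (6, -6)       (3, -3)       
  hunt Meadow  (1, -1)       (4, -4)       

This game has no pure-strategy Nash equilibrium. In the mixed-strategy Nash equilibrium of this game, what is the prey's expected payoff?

-7/2

In a mixed equilibrium the prey is indifferent between hide Meadow and hide Forest; this condition fixes p.
  the prey's expected payoff from hide Meadow: p·(-6) + (1−p)·(-1) = -5p - 1
  the prey's expected payoff from hide Forest: p·(-3) + (1−p)·(-4) = p - 4
  -5p - 1 = p - 4  ⇒  -6p = -3  ⇒  p = 1/2.
At equilibrium the prey is indifferent across columns, so the prey's payoff equals the payoff from hide Meadow: (1/2)·(-6) + (1/2)·(-1) = -7/2.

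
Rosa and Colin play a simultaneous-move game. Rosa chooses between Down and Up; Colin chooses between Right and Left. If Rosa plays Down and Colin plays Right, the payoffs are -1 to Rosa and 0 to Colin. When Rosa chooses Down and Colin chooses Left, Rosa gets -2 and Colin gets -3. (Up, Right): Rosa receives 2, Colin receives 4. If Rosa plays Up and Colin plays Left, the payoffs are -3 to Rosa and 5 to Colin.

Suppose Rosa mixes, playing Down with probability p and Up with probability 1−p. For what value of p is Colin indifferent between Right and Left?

p = 1/4

Rosa's mix must leave Colin indifferent between Right and Left.
  Colin's payoff from Right: p·0 + (1−p)·4 = -4p + 4
  Colin's payoff from Left: p·(-3) + (1−p)·5 = -8p + 5
  -4p + 4 = -8p + 5  ⇒  4p = 1  ⇒  p = 1/4.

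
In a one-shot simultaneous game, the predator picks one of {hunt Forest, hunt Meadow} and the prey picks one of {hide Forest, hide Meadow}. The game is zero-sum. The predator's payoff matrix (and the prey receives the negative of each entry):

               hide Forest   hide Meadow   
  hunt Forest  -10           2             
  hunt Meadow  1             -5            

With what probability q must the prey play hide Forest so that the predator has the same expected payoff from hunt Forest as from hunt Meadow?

q = 7/18

The prey's mix must leave the predator indifferent between hunt Forest and hunt Meadow.
  the predator's payoff to hunt Forest: q·(-10) + (1−q)·2 = -12q + 2
  the predator's payoff to hunt Meadow: q·1 + (1−q)·(-5) = 6q - 5
  -12q + 2 = 6q - 5  ⇒  -18q = -7  ⇒  q = 7/18.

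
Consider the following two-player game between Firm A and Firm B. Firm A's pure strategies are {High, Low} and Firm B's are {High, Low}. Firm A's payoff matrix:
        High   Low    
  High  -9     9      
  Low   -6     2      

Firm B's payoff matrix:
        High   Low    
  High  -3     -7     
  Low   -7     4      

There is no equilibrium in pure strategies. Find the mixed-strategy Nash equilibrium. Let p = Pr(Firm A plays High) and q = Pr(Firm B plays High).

In a mixed equilibrium Firm B is indifferent between High and Low; this condition fixes p.
  Firm B's payoff from High: p·(-3) + (1−p)·(-7) = 4p - 7
  Firm B's payoff from Low: p·(-7) + (1−p)·4 = -11p + 4
  4p - 7 = -11p + 4  ⇒  15p = 11  ⇒  p = 11/15.
In a mixed equilibrium Firm A is indifferent between High and Low; this condition fixes q.
  Firm A's expected payoff from High: q·(-9) + (1−q)·9 = -18q + 9
  Firm A's expected payoff from Low: q·(-6) + (1−q)·2 = -8q + 2
  -18q + 9 = -8q + 2  ⇒  -10q = -7  ⇒  q = 7/10.

p = 11/15, q = 7/10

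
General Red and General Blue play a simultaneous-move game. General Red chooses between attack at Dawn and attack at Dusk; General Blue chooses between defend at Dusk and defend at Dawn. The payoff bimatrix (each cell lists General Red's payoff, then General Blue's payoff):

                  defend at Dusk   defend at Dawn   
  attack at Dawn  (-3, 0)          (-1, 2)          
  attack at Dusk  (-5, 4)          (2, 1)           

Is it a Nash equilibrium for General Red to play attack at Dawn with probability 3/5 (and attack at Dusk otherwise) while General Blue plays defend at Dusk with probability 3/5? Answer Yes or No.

Yes

Check General Blue's indifference given General Red's mix p = 3/5:
  payoff from defend at Dusk = 8/5; payoff from defend at Dawn = 8/5 — equal.
Check General Red's indifference given General Blue's mix q = 3/5:
  payoff from attack at Dawn = -11/5; payoff from attack at Dusk = -11/5 — equal.
Both players are indifferent, so neither can profitably deviate.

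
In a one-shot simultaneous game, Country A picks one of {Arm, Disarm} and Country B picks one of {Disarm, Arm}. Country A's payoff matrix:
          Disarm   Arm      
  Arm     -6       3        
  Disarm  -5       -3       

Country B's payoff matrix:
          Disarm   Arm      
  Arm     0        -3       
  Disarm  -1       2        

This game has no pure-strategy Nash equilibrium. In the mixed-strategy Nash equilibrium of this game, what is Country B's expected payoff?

Country A's mix must leave Country B indifferent between Disarm and Arm.
  Country B's payoff from Disarm: p·0 + (1−p)·(-1) = p - 1
  Country B's payoff from Arm: p·(-3) + (1−p)·2 = -5p + 2
  p - 1 = -5p + 2  ⇒  6p = 3  ⇒  p = 1/2.
At equilibrium Country B is indifferent across columns, so Country B's payoff equals the payoff from Disarm: (1/2)·0 + (1/2)·(-1) = -1/2.

-1/2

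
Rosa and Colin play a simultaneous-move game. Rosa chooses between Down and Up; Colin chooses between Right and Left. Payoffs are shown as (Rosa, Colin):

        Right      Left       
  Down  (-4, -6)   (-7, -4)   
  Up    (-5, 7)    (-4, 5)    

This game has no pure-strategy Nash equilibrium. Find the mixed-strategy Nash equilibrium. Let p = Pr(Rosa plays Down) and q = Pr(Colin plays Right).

Rosa's mix must leave Colin indifferent between Right and Left.
  Colin's payoff to Right: p·(-6) + (1−p)·7 = -13p + 7
  Colin's payoff to Left: p·(-4) + (1−p)·5 = -9p + 5
  -13p + 7 = -9p + 5  ⇒  -4p = -2  ⇒  p = 1/2.
In a mixed equilibrium Rosa is indifferent between Down and Up; this condition fixes q.
  Rosa's payoff from Down: q·(-4) + (1−q)·(-7) = 3q - 7
  Rosa's payoff from Up: q·(-5) + (1−q)·(-4) = -q - 4
  3q - 7 = -q - 4  ⇒  4q = 3  ⇒  q = 3/4.

p = 1/2, q = 3/4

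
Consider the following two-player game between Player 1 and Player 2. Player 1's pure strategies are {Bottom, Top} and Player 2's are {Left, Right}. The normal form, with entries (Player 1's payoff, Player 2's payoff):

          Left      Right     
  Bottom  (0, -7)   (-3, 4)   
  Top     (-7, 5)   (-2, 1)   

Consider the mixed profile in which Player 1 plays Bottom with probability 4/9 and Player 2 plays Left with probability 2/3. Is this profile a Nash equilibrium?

Given Player 1's mix p = 4/9, Player 2's payoff from Left is -1/3 but from Right is 7/3. Player 2 strictly prefers Right, so Player 2 would not mix.
So the proposed profile is not a Nash equilibrium.

No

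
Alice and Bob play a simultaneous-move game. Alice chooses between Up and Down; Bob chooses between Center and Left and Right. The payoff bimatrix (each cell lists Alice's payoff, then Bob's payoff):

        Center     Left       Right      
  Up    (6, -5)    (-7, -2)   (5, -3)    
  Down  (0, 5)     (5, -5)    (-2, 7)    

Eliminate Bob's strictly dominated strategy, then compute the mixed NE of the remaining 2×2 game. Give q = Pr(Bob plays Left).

q = 7/19

Bob's strategy Center is strictly dominated by Right: -3 > -5 and 7 > 5. Eliminate Center.
Bob's mix must leave Alice indifferent between Up and Down.
  Alice's payoff from Up: q·(-7) + (1−q)·5 = -12q + 5
  Alice's payoff from Down: q·5 + (1−q)·(-2) = 7q - 2
  -12q + 5 = 7q - 2  ⇒  -19q = -7  ⇒  q = 7/19.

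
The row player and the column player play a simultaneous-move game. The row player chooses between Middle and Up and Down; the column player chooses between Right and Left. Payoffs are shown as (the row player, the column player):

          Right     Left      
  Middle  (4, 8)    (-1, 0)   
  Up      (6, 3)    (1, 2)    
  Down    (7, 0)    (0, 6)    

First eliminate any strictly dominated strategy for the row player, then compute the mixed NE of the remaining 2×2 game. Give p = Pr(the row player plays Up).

p = 6/7

The row player's strategy Middle is strictly dominated by Down: 7 > 4 and 0 > -1. Eliminate Middle.
The column player's indifference between Right and Left determines the row player's mixing probability p:
  the column player's payoff from Right: p·3 + (1−p)·0 = 3p
  the column player's payoff from Left: p·2 + (1−p)·6 = -4p + 6
  3p = -4p + 6  ⇒  7p = 6  ⇒  p = 6/7.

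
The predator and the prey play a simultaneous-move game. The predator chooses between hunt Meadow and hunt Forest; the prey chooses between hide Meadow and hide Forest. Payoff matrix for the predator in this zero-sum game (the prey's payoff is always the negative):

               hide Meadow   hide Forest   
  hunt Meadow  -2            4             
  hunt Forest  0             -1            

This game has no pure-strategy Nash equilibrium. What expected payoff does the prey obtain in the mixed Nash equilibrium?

For the prey to be willing to mix, the prey must be indifferent between hide Meadow and hide Forest, which pins down the predator's mix.
  the prey's payoff from hide Meadow: p·2 + (1−p)·0 = 2p
  the prey's payoff from hide Forest: p·(-4) + (1−p)·1 = -5p + 1
  2p = -5p + 1  ⇒  7p = 1  ⇒  p = 1/7.
At equilibrium the prey is indifferent across columns, so the prey's payoff equals the payoff from hide Meadow: (1/7)·2 + (6/7)·0 = 2/7.

2/7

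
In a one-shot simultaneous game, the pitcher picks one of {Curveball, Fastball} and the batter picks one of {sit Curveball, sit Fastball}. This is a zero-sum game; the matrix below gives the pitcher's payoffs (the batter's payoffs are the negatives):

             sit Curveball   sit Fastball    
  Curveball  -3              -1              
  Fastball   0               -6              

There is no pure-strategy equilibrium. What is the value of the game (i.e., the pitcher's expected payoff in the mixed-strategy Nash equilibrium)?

Set the pitcher's expected payoff from Curveball equal to that from Fastball:
  the pitcher's payoff from Curveball: q·(-3) + (1−q)·(-1) = -2q - 1
  the pitcher's payoff from Fastball: q·0 + (1−q)·(-6) = 6q - 6
  -2q - 1 = 6q - 6  ⇒  -8q = -5  ⇒  q = 5/8.
The value is the pitcher's expected payoff against this mix (using Curveball): (5/8)·(-3) + (3/8)·(-1) = -9/4.

v = -9/4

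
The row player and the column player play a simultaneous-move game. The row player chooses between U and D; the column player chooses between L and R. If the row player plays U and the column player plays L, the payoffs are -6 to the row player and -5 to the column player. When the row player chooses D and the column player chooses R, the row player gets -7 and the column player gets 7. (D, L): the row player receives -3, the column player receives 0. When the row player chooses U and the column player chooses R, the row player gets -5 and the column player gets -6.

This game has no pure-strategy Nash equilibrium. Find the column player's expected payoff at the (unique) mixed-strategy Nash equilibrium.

In a mixed equilibrium the column player is indifferent between L and R; this condition fixes p.
  the column player's expected payoff from L: p·(-5) + (1−p)·0 = -5p
  the column player's expected payoff from R: p·(-6) + (1−p)·7 = -13p + 7
  -5p = -13p + 7  ⇒  8p = 7  ⇒  p = 7/8.
At equilibrium the column player is indifferent across columns, so the column player's payoff equals the payoff from L: (7/8)·(-5) + (1/8)·0 = -35/8.

-35/8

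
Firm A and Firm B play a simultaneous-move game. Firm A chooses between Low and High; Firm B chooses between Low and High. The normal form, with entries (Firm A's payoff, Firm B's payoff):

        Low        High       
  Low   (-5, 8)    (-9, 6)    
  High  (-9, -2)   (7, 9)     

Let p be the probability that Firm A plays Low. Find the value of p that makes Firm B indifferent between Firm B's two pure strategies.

For Firm B to be willing to mix, Firm B must be indifferent between Low and High, which pins down Firm A's mix.
  Firm B's payoff from Low: p·8 + (1−p)·(-2) = 10p - 2
  Firm B's payoff from High: p·6 + (1−p)·9 = -3p + 9
  10p - 2 = -3p + 9  ⇒  13p = 11  ⇒  p = 11/13.

p = 11/13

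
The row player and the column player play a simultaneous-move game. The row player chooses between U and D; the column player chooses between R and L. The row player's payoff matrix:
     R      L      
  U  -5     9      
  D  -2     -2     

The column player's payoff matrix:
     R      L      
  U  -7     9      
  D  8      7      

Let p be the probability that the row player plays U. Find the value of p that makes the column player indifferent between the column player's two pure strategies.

p = 1/17

Set the column player's expected payoff from R equal to that from L:
  the column player's payoff to R: p·(-7) + (1−p)·8 = -15p + 8
  the column player's payoff to L: p·9 + (1−p)·7 = 2p + 7
  -15p + 8 = 2p + 7  ⇒  -17p = -1  ⇒  p = 1/17.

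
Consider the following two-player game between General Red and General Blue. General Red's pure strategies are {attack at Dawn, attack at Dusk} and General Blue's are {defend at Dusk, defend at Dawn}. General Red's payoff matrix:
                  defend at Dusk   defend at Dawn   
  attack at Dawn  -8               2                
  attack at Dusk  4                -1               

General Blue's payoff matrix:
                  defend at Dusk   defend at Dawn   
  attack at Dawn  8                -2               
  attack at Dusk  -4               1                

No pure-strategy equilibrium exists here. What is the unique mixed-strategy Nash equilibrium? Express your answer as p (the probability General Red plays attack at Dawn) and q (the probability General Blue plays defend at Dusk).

p = 1/3, q = 1/5

Set General Blue's expected payoff from defend at Dusk equal to that from defend at Dawn:
  General Blue's payoff to defend at Dusk: p·8 + (1−p)·(-4) = 12p - 4
  General Blue's payoff to defend at Dawn: p·(-2) + (1−p)·1 = -3p + 1
  12p - 4 = -3p + 1  ⇒  15p = 5  ⇒  p = 1/3.
For General Red to be willing to mix, General Red must be indifferent between attack at Dawn and attack at Dusk, which pins down General Blue's mix.
  General Red's expected payoff from attack at Dawn: q·(-8) + (1−q)·2 = -10q + 2
  General Red's expected payoff from attack at Dusk: q·4 + (1−q)·(-1) = 5q - 1
  -10q + 2 = 5q - 1  ⇒  -15q = -3  ⇒  q = 1/5.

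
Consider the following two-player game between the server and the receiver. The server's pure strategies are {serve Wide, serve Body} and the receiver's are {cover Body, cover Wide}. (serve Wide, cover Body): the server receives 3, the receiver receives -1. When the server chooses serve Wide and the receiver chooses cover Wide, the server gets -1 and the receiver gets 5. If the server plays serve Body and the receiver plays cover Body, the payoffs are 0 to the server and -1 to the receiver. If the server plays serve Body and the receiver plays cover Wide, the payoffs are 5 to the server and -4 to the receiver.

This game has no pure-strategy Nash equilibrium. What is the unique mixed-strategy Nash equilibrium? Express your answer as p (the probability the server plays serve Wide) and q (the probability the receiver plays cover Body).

p = 1/3, q = 2/3

Set the receiver's expected payoff from cover Body equal to that from cover Wide:
  the receiver's payoff to cover Body: p·(-1) + (1−p)·(-1) = -1
  the receiver's payoff to cover Wide: p·5 + (1−p)·(-4) = 9p - 4
  -1 = 9p - 4  ⇒  -9p = -3  ⇒  p = 1/3.
For the server to be willing to mix, the server must be indifferent between serve Wide and serve Body, which pins down the receiver's mix.
  the server's expected payoff from serve Wide: q·3 + (1−q)·(-1) = 4q - 1
  the server's expected payoff from serve Body: q·0 + (1−q)·5 = -5q + 5
  4q - 1 = -5q + 5  ⇒  9q = 6  ⇒  q = 2/3.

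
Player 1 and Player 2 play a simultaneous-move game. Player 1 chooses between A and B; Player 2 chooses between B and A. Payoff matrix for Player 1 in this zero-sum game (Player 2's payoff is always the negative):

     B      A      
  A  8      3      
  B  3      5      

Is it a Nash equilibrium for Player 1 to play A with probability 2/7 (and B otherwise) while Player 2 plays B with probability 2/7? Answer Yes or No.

Check Player 2's indifference given Player 1's mix p = 2/7:
  payoff from B = -31/7; payoff from A = -31/7 — equal.
Check Player 1's indifference given Player 2's mix q = 2/7:
  payoff from A = 31/7; payoff from B = 31/7 — equal.
Both players are indifferent, so neither can profitably deviate.

Yes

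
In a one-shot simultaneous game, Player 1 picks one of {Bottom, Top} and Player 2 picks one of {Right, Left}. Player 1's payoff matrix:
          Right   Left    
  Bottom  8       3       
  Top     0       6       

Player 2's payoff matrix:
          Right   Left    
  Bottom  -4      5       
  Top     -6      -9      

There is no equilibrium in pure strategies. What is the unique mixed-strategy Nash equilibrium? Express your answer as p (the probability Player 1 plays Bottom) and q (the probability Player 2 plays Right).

Player 2's indifference between Right and Left determines Player 1's mixing probability p:
  Player 2's expected payoff from Right: p·(-4) + (1−p)·(-6) = 2p - 6
  Player 2's expected payoff from Left: p·5 + (1−p)·(-9) = 14p - 9
  2p - 6 = 14p - 9  ⇒  -12p = -3  ⇒  p = 1/4.
In a mixed equilibrium Player 1 is indifferent between Bottom and Top; this condition fixes q.
  Player 1's expected payoff from Bottom: q·8 + (1−q)·3 = 5q + 3
  Player 1's expected payoff from Top: q·0 + (1−q)·6 = -6q + 6
  5q + 3 = -6q + 6  ⇒  11q = 3  ⇒  q = 3/11.

p = 1/4, q = 3/11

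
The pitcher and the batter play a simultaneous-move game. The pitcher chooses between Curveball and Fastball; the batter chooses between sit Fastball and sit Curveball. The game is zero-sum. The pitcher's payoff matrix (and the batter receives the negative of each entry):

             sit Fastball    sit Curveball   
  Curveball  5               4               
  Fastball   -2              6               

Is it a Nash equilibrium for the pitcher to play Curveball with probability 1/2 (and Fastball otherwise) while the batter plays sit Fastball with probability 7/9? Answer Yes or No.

No

Given the pitcher's mix p = 1/2, the batter's payoff from sit Fastball is -3/2 but from sit Curveball is -5. The batter strictly prefers sit Fastball, so the batter would not mix.
So the proposed profile is not a Nash equilibrium.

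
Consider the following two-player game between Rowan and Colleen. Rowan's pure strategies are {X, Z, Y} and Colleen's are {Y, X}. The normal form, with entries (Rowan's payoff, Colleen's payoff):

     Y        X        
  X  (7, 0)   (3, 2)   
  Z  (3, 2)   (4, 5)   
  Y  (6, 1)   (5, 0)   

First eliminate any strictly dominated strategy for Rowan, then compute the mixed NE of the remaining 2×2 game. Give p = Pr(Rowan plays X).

p = 1/3

Rowan's strategy Z is strictly dominated by Y: 6 > 3 and 5 > 4. Eliminate Z.
Rowan's mix must leave Colleen indifferent between Y and X.
  Colleen's payoff from Y: p·0 + (1−p)·1 = -p + 1
  Colleen's payoff from X: p·2 + (1−p)·0 = 2p
  -p + 1 = 2p  ⇒  -3p = -1  ⇒  p = 1/3.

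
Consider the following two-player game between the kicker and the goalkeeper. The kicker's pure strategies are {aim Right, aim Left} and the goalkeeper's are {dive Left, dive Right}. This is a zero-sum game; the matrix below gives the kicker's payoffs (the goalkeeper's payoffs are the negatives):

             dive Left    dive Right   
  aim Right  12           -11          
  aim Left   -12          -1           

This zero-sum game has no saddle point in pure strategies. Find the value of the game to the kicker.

v = -72/17

The goalkeeper's mix must leave the kicker indifferent between aim Right and aim Left.
  the kicker's payoff from aim Right: q·12 + (1−q)·(-11) = 23q - 11
  the kicker's payoff from aim Left: q·(-12) + (1−q)·(-1) = -11q - 1
  23q - 11 = -11q - 1  ⇒  34q = 10  ⇒  q = 5/17.
The value is the kicker's expected payoff against this mix (using aim Right): (5/17)·12 + (12/17)·(-11) = -72/17.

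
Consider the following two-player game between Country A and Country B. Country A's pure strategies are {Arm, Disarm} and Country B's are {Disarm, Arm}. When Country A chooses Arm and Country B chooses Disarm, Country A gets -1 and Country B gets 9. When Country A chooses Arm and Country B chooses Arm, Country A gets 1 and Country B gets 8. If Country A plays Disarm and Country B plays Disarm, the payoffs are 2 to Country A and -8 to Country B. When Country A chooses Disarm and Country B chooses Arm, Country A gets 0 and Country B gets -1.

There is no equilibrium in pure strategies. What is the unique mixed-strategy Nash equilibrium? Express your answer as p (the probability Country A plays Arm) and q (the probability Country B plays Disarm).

Country B's indifference between Disarm and Arm determines Country A's mixing probability p:
  Country B's payoff from Disarm: p·9 + (1−p)·(-8) = 17p - 8
  Country B's payoff from Arm: p·8 + (1−p)·(-1) = 9p - 1
  17p - 8 = 9p - 1  ⇒  8p = 7  ⇒  p = 7/8.
Set Country A's expected payoff from Arm equal to that from Disarm:
  Country A's expected payoff from Arm: q·(-1) + (1−q)·1 = -2q + 1
  Country A's expected payoff from Disarm: q·2 + (1−q)·0 = 2q
  -2q + 1 = 2q  ⇒  -4q = -1  ⇒  q = 1/4.

p = 7/8, q = 1/4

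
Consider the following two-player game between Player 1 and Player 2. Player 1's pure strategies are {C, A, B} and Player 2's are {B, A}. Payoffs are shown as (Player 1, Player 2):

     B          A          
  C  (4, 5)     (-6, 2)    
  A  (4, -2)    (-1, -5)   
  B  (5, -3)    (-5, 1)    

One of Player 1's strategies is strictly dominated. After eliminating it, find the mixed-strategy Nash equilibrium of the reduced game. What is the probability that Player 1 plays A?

Player 1's strategy C is strictly dominated by B: 5 > 4 and -5 > -6. Eliminate C.
Set Player 2's expected payoff from B equal to that from A:
  Player 2's expected payoff from B: p·(-2) + (1−p)·(-3) = p - 3
  Player 2's expected payoff from A: p·(-5) + (1−p)·1 = -6p + 1
  p - 3 = -6p + 1  ⇒  7p = 4  ⇒  p = 4/7.

p = 4/7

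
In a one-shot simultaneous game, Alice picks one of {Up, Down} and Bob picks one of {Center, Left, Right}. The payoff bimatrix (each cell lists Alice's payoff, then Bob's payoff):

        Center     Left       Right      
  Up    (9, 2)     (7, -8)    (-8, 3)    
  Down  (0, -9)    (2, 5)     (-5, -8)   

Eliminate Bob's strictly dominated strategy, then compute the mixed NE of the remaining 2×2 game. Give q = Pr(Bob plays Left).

Bob's strategy Center is strictly dominated by Right: 3 > 2 and -8 > -9. Eliminate Center.
In a mixed equilibrium Alice is indifferent between Up and Down; this condition fixes q.
  Alice's payoff to Up: q·7 + (1−q)·(-8) = 15q - 8
  Alice's payoff to Down: q·2 + (1−q)·(-5) = 7q - 5
  15q - 8 = 7q - 5  ⇒  8q = 3  ⇒  q = 3/8.

q = 3/8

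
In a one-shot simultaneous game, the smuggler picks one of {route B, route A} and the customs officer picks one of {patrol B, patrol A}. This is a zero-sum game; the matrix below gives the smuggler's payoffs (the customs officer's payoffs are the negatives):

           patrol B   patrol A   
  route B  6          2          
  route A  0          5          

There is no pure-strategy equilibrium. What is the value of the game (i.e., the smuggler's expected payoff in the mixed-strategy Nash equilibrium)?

The customs officer's mix must leave the smuggler indifferent between route B and route A.
  the smuggler's expected payoff from route B: q·6 + (1−q)·2 = 4q + 2
  the smuggler's expected payoff from route A: q·0 + (1−q)·5 = -5q + 5
  4q + 2 = -5q + 5  ⇒  9q = 3  ⇒  q = 1/3.
The value is the smuggler's expected payoff against this mix (using route B): (1/3)·6 + (2/3)·2 = 10/3.

v = 10/3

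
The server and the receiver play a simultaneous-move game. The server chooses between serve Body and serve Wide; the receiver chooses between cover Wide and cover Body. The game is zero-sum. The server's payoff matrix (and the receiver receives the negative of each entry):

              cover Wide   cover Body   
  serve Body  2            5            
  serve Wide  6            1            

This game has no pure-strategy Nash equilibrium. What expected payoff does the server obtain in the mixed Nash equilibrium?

7/2

The server's indifference between serve Body and serve Wide determines the receiver's mixing probability q:
  the server's payoff to serve Body: q·2 + (1−q)·5 = -3q + 5
  the server's payoff to serve Wide: q·6 + (1−q)·1 = 5q + 1
  -3q + 5 = 5q + 1  ⇒  -8q = -4  ⇒  q = 1/2.
At equilibrium the server is indifferent across rows, so the server's payoff equals the payoff from serve Body: (1/2)·2 + (1/2)·5 = 7/2.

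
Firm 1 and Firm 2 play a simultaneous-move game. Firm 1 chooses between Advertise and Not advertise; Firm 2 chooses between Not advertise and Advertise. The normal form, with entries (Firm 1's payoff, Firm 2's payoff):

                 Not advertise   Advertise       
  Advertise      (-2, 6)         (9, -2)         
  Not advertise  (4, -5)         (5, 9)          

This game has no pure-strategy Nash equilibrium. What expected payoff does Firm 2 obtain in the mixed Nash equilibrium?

Firm 1's mix must leave Firm 2 indifferent between Not advertise and Advertise.
  Firm 2's payoff from Not advertise: p·6 + (1−p)·(-5) = 11p - 5
  Firm 2's payoff from Advertise: p·(-2) + (1−p)·9 = -11p + 9
  11p - 5 = -11p + 9  ⇒  22p = 14  ⇒  p = 7/11.
At equilibrium Firm 2 is indifferent across columns, so Firm 2's payoff equals the payoff from Not advertise: (7/11)·6 + (4/11)·(-5) = 2.

2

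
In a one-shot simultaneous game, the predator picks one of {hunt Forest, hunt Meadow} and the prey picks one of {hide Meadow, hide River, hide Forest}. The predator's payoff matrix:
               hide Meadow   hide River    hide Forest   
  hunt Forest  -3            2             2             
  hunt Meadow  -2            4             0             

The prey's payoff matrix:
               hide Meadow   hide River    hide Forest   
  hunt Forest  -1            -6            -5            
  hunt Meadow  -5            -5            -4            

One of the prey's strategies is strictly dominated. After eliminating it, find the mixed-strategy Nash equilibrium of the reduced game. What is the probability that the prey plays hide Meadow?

The prey's strategy hide River is strictly dominated by hide Forest: -5 > -6 and -4 > -5. Eliminate hide River.
Set the predator's expected payoff from hunt Forest equal to that from hunt Meadow:
  the predator's payoff from hunt Forest: q·(-3) + (1−q)·2 = -5q + 2
  the predator's payoff from hunt Meadow: q·(-2) + (1−q)·0 = -2q
  -5q + 2 = -2q  ⇒  -3q = -2  ⇒  q = 2/3.

q = 2/3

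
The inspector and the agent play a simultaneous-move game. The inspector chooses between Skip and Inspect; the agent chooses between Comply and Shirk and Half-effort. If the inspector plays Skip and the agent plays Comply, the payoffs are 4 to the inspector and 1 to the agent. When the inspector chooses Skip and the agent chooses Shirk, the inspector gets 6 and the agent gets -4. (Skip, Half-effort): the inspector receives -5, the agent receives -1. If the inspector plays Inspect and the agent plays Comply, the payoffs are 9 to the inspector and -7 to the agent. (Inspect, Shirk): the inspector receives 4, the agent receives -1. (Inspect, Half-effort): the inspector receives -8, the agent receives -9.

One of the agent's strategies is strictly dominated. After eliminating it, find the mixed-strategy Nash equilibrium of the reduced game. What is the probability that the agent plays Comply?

q = 2/7

The agent's strategy Half-effort is strictly dominated by Comply: 1 > -1 and -7 > -9. Eliminate Half-effort.
In a mixed equilibrium the inspector is indifferent between Skip and Inspect; this condition fixes q.
  the inspector's payoff from Skip: q·4 + (1−q)·6 = -2q + 6
  the inspector's payoff from Inspect: q·9 + (1−q)·4 = 5q + 4
  -2q + 6 = 5q + 4  ⇒  -7q = -2  ⇒  q = 2/7.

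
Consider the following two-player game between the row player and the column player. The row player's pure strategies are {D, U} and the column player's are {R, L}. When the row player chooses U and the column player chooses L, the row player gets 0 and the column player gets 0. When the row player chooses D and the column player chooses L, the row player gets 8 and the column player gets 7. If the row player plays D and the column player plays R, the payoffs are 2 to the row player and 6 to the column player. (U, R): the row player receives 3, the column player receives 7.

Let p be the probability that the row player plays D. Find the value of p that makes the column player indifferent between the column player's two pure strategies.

p = 7/8

In a mixed equilibrium the column player is indifferent between R and L; this condition fixes p.
  the column player's payoff to R: p·6 + (1−p)·7 = -p + 7
  the column player's payoff to L: p·7 + (1−p)·0 = 7p
  -p + 7 = 7p  ⇒  -8p = -7  ⇒  p = 7/8.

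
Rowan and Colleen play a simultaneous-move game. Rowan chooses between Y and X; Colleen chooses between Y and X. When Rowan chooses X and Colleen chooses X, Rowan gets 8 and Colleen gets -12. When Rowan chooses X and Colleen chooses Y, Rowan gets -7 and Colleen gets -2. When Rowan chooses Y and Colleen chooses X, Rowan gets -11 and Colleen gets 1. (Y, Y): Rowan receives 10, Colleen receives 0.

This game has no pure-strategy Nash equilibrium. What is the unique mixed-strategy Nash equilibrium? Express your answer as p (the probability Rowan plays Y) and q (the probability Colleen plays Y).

p = 10/11, q = 19/36

Colleen's indifference between Y and X determines Rowan's mixing probability p:
  Colleen's payoff to Y: p·0 + (1−p)·(-2) = 2p - 2
  Colleen's payoff to X: p·1 + (1−p)·(-12) = 13p - 12
  2p - 2 = 13p - 12  ⇒  -11p = -10  ⇒  p = 10/11.
For Rowan to be willing to mix, Rowan must be indifferent between Y and X, which pins down Colleen's mix.
  Rowan's expected payoff from Y: q·10 + (1−q)·(-11) = 21q - 11
  Rowan's expected payoff from X: q·(-7) + (1−q)·8 = -15q + 8
  21q - 11 = -15q + 8  ⇒  36q = 19  ⇒  q = 19/36.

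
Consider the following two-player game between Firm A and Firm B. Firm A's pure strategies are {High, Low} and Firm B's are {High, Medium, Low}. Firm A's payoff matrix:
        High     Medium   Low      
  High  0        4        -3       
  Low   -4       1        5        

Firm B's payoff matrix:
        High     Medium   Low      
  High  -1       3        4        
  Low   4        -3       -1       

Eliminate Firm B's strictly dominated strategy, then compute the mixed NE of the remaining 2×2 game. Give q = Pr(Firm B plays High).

q = 2/3

Firm B's strategy Medium is strictly dominated by Low: 4 > 3 and -1 > -3. Eliminate Medium.
For Firm A to be willing to mix, Firm A must be indifferent between High and Low, which pins down Firm B's mix.
  Firm A's payoff from High: q·0 + (1−q)·(-3) = 3q - 3
  Firm A's payoff from Low: q·(-4) + (1−q)·5 = -9q + 5
  3q - 3 = -9q + 5  ⇒  12q = 8  ⇒  q = 2/3.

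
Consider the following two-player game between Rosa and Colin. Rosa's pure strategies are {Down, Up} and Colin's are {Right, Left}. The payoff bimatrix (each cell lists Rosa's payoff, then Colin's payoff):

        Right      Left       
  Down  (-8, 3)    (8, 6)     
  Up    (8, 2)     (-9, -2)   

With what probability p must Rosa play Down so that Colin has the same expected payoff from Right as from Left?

In a mixed equilibrium Colin is indifferent between Right and Left; this condition fixes p.
  Colin's expected payoff from Right: p·3 + (1−p)·2 = p + 2
  Colin's expected payoff from Left: p·6 + (1−p)·(-2) = 8p - 2
  p + 2 = 8p - 2  ⇒  -7p = -4  ⇒  p = 4/7.

p = 4/7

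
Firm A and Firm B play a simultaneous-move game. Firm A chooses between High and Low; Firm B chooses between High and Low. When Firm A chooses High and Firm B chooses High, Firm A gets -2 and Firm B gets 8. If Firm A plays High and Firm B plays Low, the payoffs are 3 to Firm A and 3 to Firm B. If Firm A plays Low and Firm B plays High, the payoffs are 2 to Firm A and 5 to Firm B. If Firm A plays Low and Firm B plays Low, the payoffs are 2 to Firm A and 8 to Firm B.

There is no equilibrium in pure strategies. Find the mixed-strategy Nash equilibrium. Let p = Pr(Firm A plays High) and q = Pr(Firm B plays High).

For Firm B to be willing to mix, Firm B must be indifferent between High and Low, which pins down Firm A's mix.
  Firm B's expected payoff from High: p·8 + (1−p)·5 = 3p + 5
  Firm B's expected payoff from Low: p·3 + (1−p)·8 = -5p + 8
  3p + 5 = -5p + 8  ⇒  8p = 3  ⇒  p = 3/8.
Firm A's indifference between High and Low determines Firm B's mixing probability q:
  Firm A's expected payoff from High: q·(-2) + (1−q)·3 = -5q + 3
  Firm A's expected payoff from Low: q·2 + (1−q)·2 = 2
  -5q + 3 = 2  ⇒  -5q = -1  ⇒  q = 1/5.

p = 3/8, q = 1/5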